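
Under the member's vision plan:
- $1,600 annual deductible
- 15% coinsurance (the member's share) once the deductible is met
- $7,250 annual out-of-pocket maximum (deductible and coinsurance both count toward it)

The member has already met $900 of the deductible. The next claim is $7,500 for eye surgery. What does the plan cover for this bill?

Remaining deductible: $1,600 − $900 = $700.
The remaining $6,800 (= $7,500 − $700) moves to coinsurance.
Coinsurance: $6,800 × 15% = $1,020.
So the member owes $700 + $1,020 = $1,720 before any cap.
Year-to-date out-of-pocket becomes $900 + $1,720 = $2,620, still under the $7,250 maximum, so no cap applies.
The insurer covers the remainder: $7,500 − $1,720 = $5,780.

$5,780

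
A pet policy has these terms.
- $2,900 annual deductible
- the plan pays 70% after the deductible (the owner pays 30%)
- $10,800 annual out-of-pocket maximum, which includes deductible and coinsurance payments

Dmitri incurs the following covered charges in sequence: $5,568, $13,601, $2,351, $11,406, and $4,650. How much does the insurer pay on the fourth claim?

Claim 1 ($5,568): $2,900 finishes the deductible; $2,668 goes to coinsurance; owner's 30% is $800.40. Owner pays $3,700.40; OOP now $3,700.40. Insurer: $5,568 − $3,700.40 = $1,867.60.
Claim 2 ($13,601): 30% coinsurance on $13,601 = $4,080.30. Cost to owner: $4,080.30. OOP to date $7,780.70. Insurer: $13,601 − $4,080.30 = $9,520.70.
Claim 3 ($2,351): deductible already satisfied, so owner's share is 30% × $2,351 = $705.30. Owner owes $705.30 (running OOP $8,486). Insurer: $2,351 − $705.30 = $1,645.70.
Claim 4 ($11,406): deductible met; 30% of $11,406 = $3,421.80. OOP would hit $11,907.80 > $10,800, so the cap limits the owner to $10,800 − $8,486 = $2,314. Plan pays $11,406 − $2,314 = $9,092.

$9,092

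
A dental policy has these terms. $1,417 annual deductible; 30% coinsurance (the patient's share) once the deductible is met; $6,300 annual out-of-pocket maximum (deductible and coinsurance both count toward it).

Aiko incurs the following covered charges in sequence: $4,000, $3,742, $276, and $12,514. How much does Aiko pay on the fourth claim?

Bill 1, $4,000: $1,417 to deductible, leaving $2,583; patient's 30% is $774.90. Cost to patient: $2,191.90. OOP to date $2,191.90.
Bill 2, $3,742: deductible met; 30% of $3,742 = $1,122.60. Patient pays $1,122.60; OOP now $3,314.50.
Bill 3, $276: 30% coinsurance on $276 = $82.80. Cost to patient: $82.80. OOP to date $3,397.30.
Bill 4, $12,514: deductible met; 30% of $12,514 = $3,754.20. Adding that to $3,397.30 gives $7,151.50, past the $6,300 cap; patient pays only $6,300 − $3,397.30 = $2,902.70.

$2,902.70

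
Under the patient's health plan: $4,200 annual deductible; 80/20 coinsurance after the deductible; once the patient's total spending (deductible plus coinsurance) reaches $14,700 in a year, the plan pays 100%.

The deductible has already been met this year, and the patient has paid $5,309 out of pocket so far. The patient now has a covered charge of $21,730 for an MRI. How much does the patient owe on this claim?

$4,346

The deductible is already satisfied, so the full bill goes to coinsurance.
20% of $21,730 = $4,346 falls to the patient.
Cumulative spending $5,309 + $4,346 = $9,655 stays under the $14,700 maximum.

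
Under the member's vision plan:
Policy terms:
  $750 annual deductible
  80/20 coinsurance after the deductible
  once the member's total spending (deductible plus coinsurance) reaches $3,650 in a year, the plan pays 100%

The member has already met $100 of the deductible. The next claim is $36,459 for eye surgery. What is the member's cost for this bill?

$100 of the $750 deductible is already met, leaving $650.
The remaining $35,809 (= $36,459 − $650) moves to coinsurance.
Coinsurance: $35,809 × 20% = $7,161.80.
So the member owes $650 + $7,161.80 = $7,811.80 before any cap.
Year-to-date out-of-pocket would reach $100 + $7,811.80 = $7,911.80, above the $3,650 maximum, so the member pays only $3,650 − $100 = $3,550.

$3,550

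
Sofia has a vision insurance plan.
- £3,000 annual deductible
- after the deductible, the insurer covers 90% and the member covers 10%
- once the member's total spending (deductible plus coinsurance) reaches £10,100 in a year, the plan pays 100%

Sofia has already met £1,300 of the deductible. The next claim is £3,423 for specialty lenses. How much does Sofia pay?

£1,872.30

Deductible still to meet: £3,000 − £1,300 = £1,700.
After the £1,700 deductible portion, £3,423 − £1,700 = £1,723 is subject to coinsurance.
10% of £1,723 = £172.30 falls to the member.
So the member owes £1,700 + £172.30 = £1,872.30 before any cap.
Total out-of-pocket so far would be £1,300 + £1,872.30 = £3,172.30, below the £10,100 cap — no reduction.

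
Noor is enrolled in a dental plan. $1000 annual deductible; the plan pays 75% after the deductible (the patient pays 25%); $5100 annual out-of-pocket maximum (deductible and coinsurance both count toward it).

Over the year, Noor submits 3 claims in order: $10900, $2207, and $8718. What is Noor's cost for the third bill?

$1073.25

Bill 1, $10900: $1000 to deductible, leaving $9900; 25% of $9900 = $2475. Cost to patient: $3475. OOP to date $3475.
Bill 2, $2207: 25% coinsurance on $2207 = $551.75. Patient owes $551.75 (running OOP $4026.75).
Bill 3, $8718: deductible met; 25% of $8718 = $2179.50. Adding that to $4026.75 gives $6206.25, past the $5100 cap; patient pays only $5100 − $4026.75 = $1073.25.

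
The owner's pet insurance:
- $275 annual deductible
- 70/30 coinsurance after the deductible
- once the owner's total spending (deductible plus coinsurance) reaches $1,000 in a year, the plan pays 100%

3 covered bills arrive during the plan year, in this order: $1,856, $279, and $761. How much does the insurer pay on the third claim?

Claim 1 ($1,856): deductible takes $275, $1,581 remains; coinsurance $1,581 × 30% = $474.30. Owner owes $749.30 (running OOP $749.30). Insurer: $1,856 − $749.30 = $1,106.70.
Claim 2 ($279): deductible met; 30% of $279 = $83.70. Cost to owner: $83.70. OOP to date $833. Insurer: $279 − $83.70 = $195.30.
Claim 3 ($761): deductible met; 30% of $761 = $228.30. Adding that to $833 gives $1,061.30, past the $1,000 cap; owner pays only $1,000 − $833 = $167. Insurer: $761 − $167 = $594.

$594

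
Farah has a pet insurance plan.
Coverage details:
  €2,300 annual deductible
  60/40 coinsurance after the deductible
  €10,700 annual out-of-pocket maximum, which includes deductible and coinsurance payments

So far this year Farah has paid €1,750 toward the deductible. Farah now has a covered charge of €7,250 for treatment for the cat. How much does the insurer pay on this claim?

€4,020

€1,750 of the €2,300 deductible is already met, leaving €550.
The remaining €6,700 (= €7,250 − €550) moves to coinsurance.
40% of €6,700 = €2,680 falls to the owner.
Owner responsibility before any cap: €550 + €2,680 = €3,230.
Total out-of-pocket so far would be €1,750 + €3,230 = €4,980, below the €10,700 cap — no reduction.
Insurer pays the balance: €7,250 − €3,230 = €4,020.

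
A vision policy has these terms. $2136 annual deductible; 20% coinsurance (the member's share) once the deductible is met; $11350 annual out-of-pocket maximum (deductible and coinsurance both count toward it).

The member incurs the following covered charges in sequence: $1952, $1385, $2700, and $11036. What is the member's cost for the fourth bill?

$2207.20

Claim 1 — $1952: fully absorbed by the deductible. Member pays $1952; OOP now $1952.
Claim 2 — $1385: deductible takes $184, $1201 remains; member's 20% is $240.20. Member pays $424.20; OOP now $2376.20.
Claim 3 — $2700: 20% coinsurance on $2700 = $540. Cost to member: $540. OOP to date $2916.20.
Claim 4 — $11036: 20% coinsurance on $11036 = $2207.20. Member owes $2207.20 (running OOP $5123.40).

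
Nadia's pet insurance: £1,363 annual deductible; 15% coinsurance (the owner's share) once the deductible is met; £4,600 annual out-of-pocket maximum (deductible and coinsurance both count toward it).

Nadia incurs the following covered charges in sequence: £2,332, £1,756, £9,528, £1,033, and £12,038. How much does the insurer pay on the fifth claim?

#1 (£2,332): £1,363 finishes the deductible; £969 goes to coinsurance; coinsurance £969 × 15% = £145.35. Cost to owner: £1,508.35. OOP to date £1,508.35. Plan pays £2,332 − £1,508.35 = £823.65.
#2 (£1,756): deductible already satisfied, so owner's share is 15% × £1,756 = £263.40. Owner owes £263.40 (running OOP £1,771.75). Insurer: £1,756 − £263.40 = £1,492.60.
#3 (£9,528): deductible already satisfied, so owner's share is 15% × £9,528 = £1,429.20. Cost to owner: £1,429.20. OOP to date £3,200.95. Plan pays £9,528 − £1,429.20 = £8,098.80.
#4 (£1,033): 15% coinsurance on £1,033 = £154.95. Owner pays £154.95; OOP now £3,355.90. Insurer: £1,033 − £154.95 = £878.05.
#5 (£12,038): 15% coinsurance on £12,038 = £1,805.70. Adding that to £3,355.90 gives £5,161.60, past the £4,600 cap; owner pays only £4,600 − £3,355.90 = £1,244.10. Insurer: £12,038 − £1,244.10 = £10,793.90.

£10,793.90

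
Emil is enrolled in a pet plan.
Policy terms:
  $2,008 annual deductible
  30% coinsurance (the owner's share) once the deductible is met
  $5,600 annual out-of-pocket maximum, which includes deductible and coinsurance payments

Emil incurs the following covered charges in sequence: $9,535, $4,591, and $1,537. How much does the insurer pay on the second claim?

$3,257.10

Bill 1, $9,535: deductible takes $2,008, $7,527 remains; coinsurance $7,527 × 30% = $2,258.10. Cost to owner: $4,266.10. OOP to date $4,266.10. Plan pays $9,535 − $4,266.10 = $5,268.90.
Bill 2, $4,591: 30% coinsurance on $4,591 = $1,377.30. That would push OOP to $5,643.40, over the $5,600 cap, so owner pays $5,600 − $4,266.10 = $1,333.90. Insurer: $4,591 − $1,333.90 = $3,257.10.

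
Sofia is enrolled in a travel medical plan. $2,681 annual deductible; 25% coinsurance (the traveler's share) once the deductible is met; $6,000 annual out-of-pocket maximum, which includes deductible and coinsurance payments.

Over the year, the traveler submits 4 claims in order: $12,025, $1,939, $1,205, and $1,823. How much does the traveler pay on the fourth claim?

$197

Claim 1 ($12,025): $2,681 to deductible, leaving $9,344; traveler's 25% is $2,336. Traveler owes $5,017 (running OOP $5,017).
Claim 2 ($1,939): deductible met; 25% of $1,939 = $484.75. Cost to traveler: $484.75. OOP to date $5,501.75.
Claim 3 ($1,205): deductible already satisfied, so traveler's share is 25% × $1,205 = $301.25. Cost to traveler: $301.25. OOP to date $5,803.
Claim 4 ($1,823): deductible met; 25% of $1,823 = $455.75. That would push OOP to $6,258.75, over the $6,000 cap, so traveler pays $6,000 − $5,803 = $197.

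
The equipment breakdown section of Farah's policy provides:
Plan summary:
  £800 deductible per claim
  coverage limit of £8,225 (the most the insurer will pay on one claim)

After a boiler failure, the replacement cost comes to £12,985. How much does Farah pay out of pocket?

£4,760

Less the £800 deductible: £12,985 − £800 = £12,185.
Since £12,185 > £8,225, the payout is capped at £8,225.
Out of pocket: £12,985 − £8,225 = £4,760.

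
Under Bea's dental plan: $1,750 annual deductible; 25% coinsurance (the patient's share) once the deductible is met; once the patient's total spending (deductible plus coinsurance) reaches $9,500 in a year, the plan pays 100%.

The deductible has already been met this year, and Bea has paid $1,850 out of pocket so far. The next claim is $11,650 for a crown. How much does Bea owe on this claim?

With the deductible met, the entire $11,650 is subject to coinsurance.
Coinsurance: $11,650 × 25% = $2,912.50.
Total out-of-pocket so far would be $1,850 + $2,912.50 = $4,762.50, below the $9,500 cap — no reduction.

$2,912.50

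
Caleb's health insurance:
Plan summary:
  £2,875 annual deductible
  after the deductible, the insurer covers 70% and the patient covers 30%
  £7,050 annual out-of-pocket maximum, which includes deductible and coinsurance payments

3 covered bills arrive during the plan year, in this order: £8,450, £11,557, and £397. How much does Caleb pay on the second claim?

Claim 1 (£8,450): £2,875 finishes the deductible; £5,575 goes to coinsurance; 30% of £5,575 = £1,672.50. Cost to patient: £4,547.50. OOP to date £4,547.50.
Claim 2 (£11,557): 30% coinsurance on £11,557 = £3,467.10. OOP would hit £8,014.60 > £7,050, so the cap limits the patient to £7,050 − £4,547.50 = £2,502.50.

£2,502.50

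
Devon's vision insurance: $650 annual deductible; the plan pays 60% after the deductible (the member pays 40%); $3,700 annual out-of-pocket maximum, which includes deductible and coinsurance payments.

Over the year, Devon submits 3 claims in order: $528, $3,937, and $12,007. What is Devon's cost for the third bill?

Bill 1, $528: all of it applies to the deductible. Member pays $528; OOP now $528.
Bill 2, $3,937: $122 finishes the deductible; $3,815 goes to coinsurance; coinsurance $3,815 × 40% = $1,526. Member owes $1,648 (running OOP $2,176).
Bill 3, $12,007: deductible already satisfied, so member's share is 40% × $12,007 = $4,802.80. OOP would hit $6,978.80 > $3,700, so the cap limits the member to $3,700 − $2,176 = $1,524.

$1,524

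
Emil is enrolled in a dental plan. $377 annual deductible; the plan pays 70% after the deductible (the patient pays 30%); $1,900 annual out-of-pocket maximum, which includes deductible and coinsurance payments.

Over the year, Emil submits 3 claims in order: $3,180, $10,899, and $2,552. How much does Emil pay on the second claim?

$682.10

Bill 1, $3,180: deductible takes $377, $2,803 remains; coinsurance $2,803 × 30% = $840.90. Patient owes $1,217.90 (running OOP $1,217.90).
Bill 2, $10,899: 30% coinsurance on $10,899 = $3,269.70. Adding that to $1,217.90 gives $4,487.60, past the $1,900 cap; patient pays only $1,900 − $1,217.90 = $682.10.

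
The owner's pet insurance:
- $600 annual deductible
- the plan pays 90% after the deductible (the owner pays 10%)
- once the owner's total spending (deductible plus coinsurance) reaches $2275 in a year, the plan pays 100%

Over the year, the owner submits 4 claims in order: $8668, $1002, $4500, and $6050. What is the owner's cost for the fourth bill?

$318

Claim 1 — $8668: $600 finishes the deductible; $8068 goes to coinsurance; 10% of $8068 = $806.80. Owner owes $1406.80 (running OOP $1406.80).
Claim 2 — $1002: deductible met; 10% of $1002 = $100.20. Owner pays $100.20; OOP now $1507.
Claim 3 — $4500: deductible met; 10% of $4500 = $450. Owner pays $450; OOP now $1957.
Claim 4 — $6050: 10% coinsurance on $6050 = $605. Adding that to $1957 gives $2562, past the $2275 cap; owner pays only $2275 − $1957 = $318.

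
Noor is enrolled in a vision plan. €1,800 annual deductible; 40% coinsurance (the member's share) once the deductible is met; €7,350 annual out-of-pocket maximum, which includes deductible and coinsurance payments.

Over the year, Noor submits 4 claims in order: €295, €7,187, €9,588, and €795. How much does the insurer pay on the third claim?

€6,310.80

#1 (€295): all of it applies to the deductible. Member owes €295 (running OOP €295). Insurer: €295 − €295 = €0.
#2 (€7,187): €1,505 to deductible, leaving €5,682; 40% of €5,682 = €2,272.80. Cost to member: €3,777.80. OOP to date €4,072.80. Plan pays €7,187 − €3,777.80 = €3,409.20.
#3 (€9,588): deductible already satisfied, so member's share is 40% × €9,588 = €3,835.20. That would push OOP to €7,908, over the €7,350 cap, so member pays €7,350 − €4,072.80 = €3,277.20. Plan pays €9,588 − €3,277.20 = €6,310.80.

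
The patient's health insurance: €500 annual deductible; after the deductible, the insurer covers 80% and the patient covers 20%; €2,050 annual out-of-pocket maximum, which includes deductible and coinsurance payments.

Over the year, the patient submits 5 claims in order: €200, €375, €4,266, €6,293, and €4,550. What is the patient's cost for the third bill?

€853.20

#1 (€200): all of it applies to the deductible. Cost to patient: €200. OOP to date €200.
#2 (€375): €300 finishes the deductible; €75 goes to coinsurance; 20% of €75 = €15. Patient pays €315; OOP now €515.
#3 (€4,266): deductible met; 20% of €4,266 = €853.20. Cost to patient: €853.20. OOP to date €1,368.20.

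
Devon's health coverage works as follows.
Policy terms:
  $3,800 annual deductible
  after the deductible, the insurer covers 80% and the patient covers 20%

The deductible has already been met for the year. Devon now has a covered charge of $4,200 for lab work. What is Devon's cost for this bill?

$840

The deductible is already satisfied, so the full bill goes to coinsurance.
20% of $4,200 = $840 falls to the patient.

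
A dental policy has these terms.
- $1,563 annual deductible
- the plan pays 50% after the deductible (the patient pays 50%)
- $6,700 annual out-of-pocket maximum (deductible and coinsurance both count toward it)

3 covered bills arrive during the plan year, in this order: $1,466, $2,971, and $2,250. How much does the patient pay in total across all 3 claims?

$4,125

Bill 1, $1,466: fully absorbed by the deductible. Patient owes $1,466 (running OOP $1,466).
Bill 2, $2,971: $97 finishes the deductible; $2,874 goes to coinsurance; 50% of $2,874 = $1,437. Patient pays $1,534; OOP now $3,000.
Bill 3, $2,250: 50% coinsurance on $2,250 = $1,125. Cost to patient: $1,125. OOP to date $4,125.
Total paid by the patient: $1,466 + $1,534 + $1,125 = $4,125.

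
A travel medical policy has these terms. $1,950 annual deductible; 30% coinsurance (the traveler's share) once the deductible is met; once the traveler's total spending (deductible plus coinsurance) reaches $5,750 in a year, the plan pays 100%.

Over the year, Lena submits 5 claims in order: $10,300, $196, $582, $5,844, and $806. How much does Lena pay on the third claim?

Claim 1 ($10,300): deductible takes $1,950, $8,350 remains; 30% of $8,350 = $2,505. Traveler pays $4,455; OOP now $4,455.
Claim 2 ($196): 30% coinsurance on $196 = $58.80. Cost to traveler: $58.80. OOP to date $4,513.80.
Claim 3 ($582): 30% coinsurance on $582 = $174.60. Traveler owes $174.60 (running OOP $4,688.40).

$174.60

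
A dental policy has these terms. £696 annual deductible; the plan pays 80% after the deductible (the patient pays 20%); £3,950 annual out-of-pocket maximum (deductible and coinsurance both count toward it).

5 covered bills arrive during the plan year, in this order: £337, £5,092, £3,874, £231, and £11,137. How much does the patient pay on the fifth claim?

Bill 1, £337: all of it applies to the deductible. Patient owes £337 (running OOP £337).
Bill 2, £5,092: £359 to deductible, leaving £4,733; patient's 20% is £946.60. Patient pays £1,305.60; OOP now £1,642.60.
Bill 3, £3,874: deductible already satisfied, so patient's share is 20% × £3,874 = £774.80. Cost to patient: £774.80. OOP to date £2,417.40.
Bill 4, £231: 20% coinsurance on £231 = £46.20. Patient pays £46.20; OOP now £2,463.60.
Bill 5, £11,137: 20% coinsurance on £11,137 = £2,227.40. Adding that to £2,463.60 gives £4,691, past the £3,950 cap; patient pays only £3,950 − £2,463.60 = £1,486.40.

£1,486.40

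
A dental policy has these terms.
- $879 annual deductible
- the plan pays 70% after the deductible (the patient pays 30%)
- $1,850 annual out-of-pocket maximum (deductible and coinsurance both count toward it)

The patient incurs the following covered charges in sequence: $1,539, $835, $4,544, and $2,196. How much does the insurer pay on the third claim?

Bill 1, $1,539: $879 to deductible, leaving $660; 30% of $660 = $198. Patient pays $1,077; OOP now $1,077. Plan pays $1,539 − $1,077 = $462.
Bill 2, $835: deductible met; 30% of $835 = $250.50. Patient pays $250.50; OOP now $1,327.50. Insurer: $835 − $250.50 = $584.50.
Bill 3, $4,544: 30% coinsurance on $4,544 = $1,363.20. That would push OOP to $2,690.70, over the $1,850 cap, so patient pays $1,850 − $1,327.50 = $522.50. Plan pays $4,544 − $522.50 = $4,021.50.

$4,021.50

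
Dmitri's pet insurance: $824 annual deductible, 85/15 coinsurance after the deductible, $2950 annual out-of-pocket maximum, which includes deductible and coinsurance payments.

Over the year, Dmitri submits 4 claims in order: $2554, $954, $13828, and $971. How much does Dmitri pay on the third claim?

Claim 1 — $2554: $824 finishes the deductible; $1730 goes to coinsurance; coinsurance $1730 × 15% = $259.50. Owner owes $1083.50 (running OOP $1083.50).
Claim 2 — $954: 15% coinsurance on $954 = $143.10. Owner pays $143.10; OOP now $1226.60.
Claim 3 — $13828: 15% coinsurance on $13828 = $2074.20. Adding that to $1226.60 gives $3300.80, past the $2950 cap; owner pays only $2950 − $1226.60 = $1723.40.

$1723.40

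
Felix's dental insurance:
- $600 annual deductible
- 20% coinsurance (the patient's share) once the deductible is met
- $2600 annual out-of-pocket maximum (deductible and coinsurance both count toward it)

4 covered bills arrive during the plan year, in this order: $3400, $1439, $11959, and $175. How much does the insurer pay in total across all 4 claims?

#1 ($3400): $600 to deductible, leaving $2800; patient's 20% is $560. Patient owes $1160 (running OOP $1160). Insurer: $3400 − $1160 = $2240.
#2 ($1439): deductible met; 20% of $1439 = $287.80. Patient owes $287.80 (running OOP $1447.80). Insurer: $1439 − $287.80 = $1151.20.
#3 ($11959): 20% coinsurance on $11959 = $2391.80. OOP would hit $3839.60 > $2600, so the cap limits the patient to $2600 − $1447.80 = $1152.20. Insurer: $11959 − $1152.20 = $10806.80.
#4 ($175): deductible met; 20% of $175 = $35. That would push OOP to $2635, over the $2600 cap, so patient pays $2600 − $2600 = $0. Plan pays $175 − $0 = $175.
Insurer total = bills − patient's total = $16973 − $2600 = $14373.

$14373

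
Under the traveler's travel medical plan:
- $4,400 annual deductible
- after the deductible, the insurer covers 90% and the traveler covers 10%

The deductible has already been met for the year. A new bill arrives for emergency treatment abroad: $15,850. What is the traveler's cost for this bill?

The deductible is already satisfied, so the full bill goes to coinsurance.
Traveler's 10% share of $15,850 is $1,585.

$1,585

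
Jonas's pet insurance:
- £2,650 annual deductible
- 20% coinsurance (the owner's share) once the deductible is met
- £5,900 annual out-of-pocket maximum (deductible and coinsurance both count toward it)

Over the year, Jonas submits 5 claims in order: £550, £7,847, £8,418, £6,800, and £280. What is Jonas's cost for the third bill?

#1 (£550): fully absorbed by the deductible. Cost to owner: £550. OOP to date £550.
#2 (£7,847): deductible takes £2,100, £5,747 remains; coinsurance £5,747 × 20% = £1,149.40. Owner owes £3,249.40 (running OOP £3,799.40).
#3 (£8,418): deductible met; 20% of £8,418 = £1,683.60. Owner pays £1,683.60; OOP now £5,483.

£1,683.60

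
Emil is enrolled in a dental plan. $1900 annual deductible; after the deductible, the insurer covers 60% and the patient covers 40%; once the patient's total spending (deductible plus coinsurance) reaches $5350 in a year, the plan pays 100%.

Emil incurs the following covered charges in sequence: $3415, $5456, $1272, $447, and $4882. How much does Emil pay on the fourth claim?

#1 ($3415): $1900 finishes the deductible; $1515 goes to coinsurance; patient's 40% is $606. Patient owes $2506 (running OOP $2506).
#2 ($5456): deductible already satisfied, so patient's share is 40% × $5456 = $2182.40. Patient pays $2182.40; OOP now $4688.40.
#3 ($1272): 40% coinsurance on $1272 = $508.80. Patient pays $508.80; OOP now $5197.20.
#4 ($447): deductible already satisfied, so patient's share is 40% × $447 = $178.80. That would push OOP to $5376, over the $5350 cap, so patient pays $5350 − $5197.20 = $152.80.

$152.80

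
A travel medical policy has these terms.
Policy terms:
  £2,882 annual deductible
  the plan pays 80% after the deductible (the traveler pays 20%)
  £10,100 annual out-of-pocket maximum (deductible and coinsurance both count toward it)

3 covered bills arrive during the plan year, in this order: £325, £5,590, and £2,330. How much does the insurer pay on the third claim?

Claim 1 — £325: fully absorbed by the deductible. Traveler owes £325 (running OOP £325). Insurer: £325 − £325 = £0.
Claim 2 — £5,590: deductible takes £2,557, £3,033 remains; traveler's 20% is £606.60. Traveler owes £3,163.60 (running OOP £3,488.60). Insurer: £5,590 − £3,163.60 = £2,426.40.
Claim 3 — £2,330: 20% coinsurance on £2,330 = £466. Traveler owes £466 (running OOP £3,954.60). Plan pays £2,330 − £466 = £1,864.

£1,864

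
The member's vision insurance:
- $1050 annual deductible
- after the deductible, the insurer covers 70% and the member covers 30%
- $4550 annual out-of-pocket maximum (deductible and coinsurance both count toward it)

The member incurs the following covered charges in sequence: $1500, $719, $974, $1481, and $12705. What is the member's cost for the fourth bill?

Claim 1 ($1500): $1050 to deductible, leaving $450; member's 30% is $135. Member owes $1185 (running OOP $1185).
Claim 2 ($719): deductible already satisfied, so member's share is 30% × $719 = $215.70. Member owes $215.70 (running OOP $1400.70).
Claim 3 ($974): 30% coinsurance on $974 = $292.20. Member pays $292.20; OOP now $1692.90.
Claim 4 ($1481): deductible already satisfied, so member's share is 30% × $1481 = $444.30. Cost to member: $444.30. OOP to date $2137.20.

$444.30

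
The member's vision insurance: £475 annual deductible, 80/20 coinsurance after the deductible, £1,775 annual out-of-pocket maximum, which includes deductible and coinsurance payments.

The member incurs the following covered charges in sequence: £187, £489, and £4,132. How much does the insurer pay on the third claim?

Claim 1 (£187): all of it applies to the deductible. Member owes £187 (running OOP £187). Plan pays £187 − £187 = £0.
Claim 2 (£489): £288 finishes the deductible; £201 goes to coinsurance; coinsurance £201 × 20% = £40.20. Member owes £328.20 (running OOP £515.20). Insurer: £489 − £328.20 = £160.80.
Claim 3 (£4,132): deductible met; 20% of £4,132 = £826.40. Cost to member: £826.40. OOP to date £1,341.60. Plan pays £4,132 − £826.40 = £3,305.60.

£3,305.60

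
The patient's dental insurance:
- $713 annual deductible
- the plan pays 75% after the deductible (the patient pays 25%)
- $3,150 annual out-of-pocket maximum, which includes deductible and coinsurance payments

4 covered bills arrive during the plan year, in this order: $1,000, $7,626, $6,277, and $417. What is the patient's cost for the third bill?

Claim 1 ($1,000): $713 finishes the deductible; $287 goes to coinsurance; 25% of $287 = $71.75. Patient pays $784.75; OOP now $784.75.
Claim 2 ($7,626): deductible met; 25% of $7,626 = $1,906.50. Patient pays $1,906.50; OOP now $2,691.25.
Claim 3 ($6,277): 25% coinsurance on $6,277 = $1,569.25. That would push OOP to $4,260.50, over the $3,150 cap, so patient pays $3,150 − $2,691.25 = $458.75.

$458.75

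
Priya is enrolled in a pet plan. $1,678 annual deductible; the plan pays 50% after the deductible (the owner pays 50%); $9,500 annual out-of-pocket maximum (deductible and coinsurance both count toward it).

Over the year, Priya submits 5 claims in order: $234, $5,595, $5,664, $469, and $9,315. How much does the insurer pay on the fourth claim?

#1 ($234): entire amount goes to the deductible. Owner pays $234; OOP now $234. Plan pays $234 − $234 = $0.
#2 ($5,595): $1,444 finishes the deductible; $4,151 goes to coinsurance; coinsurance $4,151 × 50% = $2,075.50. Owner owes $3,519.50 (running OOP $3,753.50). Plan pays $5,595 − $3,519.50 = $2,075.50.
#3 ($5,664): deductible already satisfied, so owner's share is 50% × $5,664 = $2,832. Cost to owner: $2,832. OOP to date $6,585.50. Insurer: $5,664 − $2,832 = $2,832.
#4 ($469): 50% coinsurance on $469 = $234.50. Owner owes $234.50 (running OOP $6,820). Insurer: $469 − $234.50 = $234.50.

$234.50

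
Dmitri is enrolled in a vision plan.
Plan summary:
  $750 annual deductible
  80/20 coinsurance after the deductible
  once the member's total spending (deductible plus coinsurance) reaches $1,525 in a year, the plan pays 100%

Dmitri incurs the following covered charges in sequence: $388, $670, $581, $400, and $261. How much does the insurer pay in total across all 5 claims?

$1,240

Claim 1 — $388: entire amount goes to the deductible. Member pays $388; OOP now $388. Plan pays $388 − $388 = $0.
Claim 2 — $670: $362 finishes the deductible; $308 goes to coinsurance; coinsurance $308 × 20% = $61.60. Member owes $423.60 (running OOP $811.60). Plan pays $670 − $423.60 = $246.40.
Claim 3 — $581: deductible met; 20% of $581 = $116.20. Member owes $116.20 (running OOP $927.80). Plan pays $581 − $116.20 = $464.80.
Claim 4 — $400: deductible met; 20% of $400 = $80. Cost to member: $80. OOP to date $1,007.80. Insurer: $400 − $80 = $320.
Claim 5 — $261: deductible met; 20% of $261 = $52.20. Cost to member: $52.20. OOP to date $1,060. Insurer: $261 − $52.20 = $208.80.
Insurer total = bills − member's total = $2,300 − $1,060 = $1,240.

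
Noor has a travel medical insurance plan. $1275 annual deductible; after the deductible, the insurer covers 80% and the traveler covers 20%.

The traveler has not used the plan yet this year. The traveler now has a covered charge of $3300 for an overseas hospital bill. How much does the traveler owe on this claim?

$1680

Deductible not yet touched, so the first $1275 of the bill goes to the deductible.
That leaves $3300 − $1275 = $2025 for coinsurance.
Coinsurance: $2025 × 20% = $405.
Traveler responsibility: $1275 + $405 = $1680.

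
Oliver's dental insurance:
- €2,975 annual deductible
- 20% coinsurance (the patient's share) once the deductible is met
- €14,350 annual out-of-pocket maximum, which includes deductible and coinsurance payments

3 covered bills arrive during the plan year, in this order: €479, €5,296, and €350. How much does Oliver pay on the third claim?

€70

Claim 1 (€479): all of it applies to the deductible. Patient pays €479; OOP now €479.
Claim 2 (€5,296): deductible takes €2,496, €2,800 remains; coinsurance €2,800 × 20% = €560. Patient owes €3,056 (running OOP €3,535).
Claim 3 (€350): deductible already satisfied, so patient's share is 20% × €350 = €70. Patient owes €70 (running OOP €3,605).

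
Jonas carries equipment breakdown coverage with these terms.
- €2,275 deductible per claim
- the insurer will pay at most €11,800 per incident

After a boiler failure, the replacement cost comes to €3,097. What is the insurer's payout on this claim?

€822

Subtract the deductible: €3,097 − €2,275 = €822.
€822 is within the €11,800 limit, so the insurer pays €822.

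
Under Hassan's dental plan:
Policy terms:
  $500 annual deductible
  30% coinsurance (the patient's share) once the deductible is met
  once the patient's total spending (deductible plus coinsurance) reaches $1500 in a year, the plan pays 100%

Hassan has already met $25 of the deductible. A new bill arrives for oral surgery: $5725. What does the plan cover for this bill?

$4250

Deductible still to meet: $500 − $25 = $475.
That leaves $5725 − $475 = $5250 for coinsurance.
Coinsurance: $5250 × 30% = $1575.
So the patient owes $475 + $1575 = $2050 before any cap.
Year-to-date out-of-pocket would reach $25 + $2050 = $2075, above the $1500 maximum, so the patient pays only $1500 − $25 = $1475.
The insurer covers the remainder: $5725 − $1475 = $4250.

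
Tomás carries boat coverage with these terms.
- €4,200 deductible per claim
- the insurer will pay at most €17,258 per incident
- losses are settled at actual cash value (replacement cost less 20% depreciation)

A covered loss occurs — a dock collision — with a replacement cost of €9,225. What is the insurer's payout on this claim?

€3,180

At 20% depreciation, ACV = €9,225 − €1,845 = €7,380.
Less the €4,200 deductible: €7,380 − €4,200 = €3,180.
That's under the €17,258 cap, so the insurer reimburses the full €3,180.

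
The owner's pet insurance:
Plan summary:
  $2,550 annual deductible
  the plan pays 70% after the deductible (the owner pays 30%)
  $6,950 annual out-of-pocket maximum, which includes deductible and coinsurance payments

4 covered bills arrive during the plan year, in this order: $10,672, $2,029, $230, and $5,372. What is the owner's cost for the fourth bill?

Claim 1 ($10,672): $2,550 to deductible, leaving $8,122; coinsurance $8,122 × 30% = $2,436.60. Cost to owner: $4,986.60. OOP to date $4,986.60.
Claim 2 ($2,029): deductible already satisfied, so owner's share is 30% × $2,029 = $608.70. Owner owes $608.70 (running OOP $5,595.30).
Claim 3 ($230): deductible already satisfied, so owner's share is 30% × $230 = $69. Cost to owner: $69. OOP to date $5,664.30.
Claim 4 ($5,372): deductible met; 30% of $5,372 = $1,611.60. That would push OOP to $7,275.90, over the $6,950 cap, so owner pays $6,950 − $5,664.30 = $1,285.70.

$1,285.70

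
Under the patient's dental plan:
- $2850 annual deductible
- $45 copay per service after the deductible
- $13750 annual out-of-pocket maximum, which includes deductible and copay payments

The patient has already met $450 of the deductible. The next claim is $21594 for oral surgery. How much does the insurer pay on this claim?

$19149

Remaining deductible: $2850 − $450 = $2400.
That leaves $21594 − $2400 = $19194 for the copay.
Copay on this service: $45.
That puts the patient's cost at $2400 + $45 = $2445 before any cap.
Year-to-date out-of-pocket becomes $450 + $2445 = $2895, still under the $13750 maximum, so no cap applies.
Insurer pays the balance: $21594 − $2445 = $19149.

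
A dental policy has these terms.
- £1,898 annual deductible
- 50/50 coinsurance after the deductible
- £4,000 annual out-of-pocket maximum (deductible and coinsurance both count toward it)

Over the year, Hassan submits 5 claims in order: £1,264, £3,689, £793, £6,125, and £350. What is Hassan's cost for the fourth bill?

£178

Bill 1, £1,264: entire amount goes to the deductible. Patient owes £1,264 (running OOP £1,264).
Bill 2, £3,689: £634 to deductible, leaving £3,055; patient's 50% is £1,527.50. Patient owes £2,161.50 (running OOP £3,425.50).
Bill 3, £793: 50% coinsurance on £793 = £396.50. Cost to patient: £396.50. OOP to date £3,822.
Bill 4, £6,125: deductible already satisfied, so patient's share is 50% × £6,125 = £3,062.50. OOP would hit £6,884.50 > £4,000, so the cap limits the patient to £4,000 − £3,822 = £178.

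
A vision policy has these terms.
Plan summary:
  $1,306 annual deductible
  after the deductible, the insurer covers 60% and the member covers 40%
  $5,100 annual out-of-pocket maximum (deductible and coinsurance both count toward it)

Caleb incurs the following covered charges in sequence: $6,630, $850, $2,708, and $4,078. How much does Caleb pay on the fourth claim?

$241.20

Claim 1 ($6,630): $1,306 to deductible, leaving $5,324; 40% of $5,324 = $2,129.60. Cost to member: $3,435.60. OOP to date $3,435.60.
Claim 2 ($850): 40% coinsurance on $850 = $340. Member owes $340 (running OOP $3,775.60).
Claim 3 ($2,708): deductible already satisfied, so member's share is 40% × $2,708 = $1,083.20. Member owes $1,083.20 (running OOP $4,858.80).
Claim 4 ($4,078): deductible already satisfied, so member's share is 40% × $4,078 = $1,631.20. That would push OOP to $6,490, over the $5,100 cap, so member pays $5,100 − $4,858.80 = $241.20.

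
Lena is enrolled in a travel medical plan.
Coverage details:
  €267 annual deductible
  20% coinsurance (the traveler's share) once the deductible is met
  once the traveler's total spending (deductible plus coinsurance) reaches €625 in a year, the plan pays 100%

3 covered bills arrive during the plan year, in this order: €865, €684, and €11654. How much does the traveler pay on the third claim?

€101.60

Claim 1 (€865): deductible takes €267, €598 remains; coinsurance €598 × 20% = €119.60. Cost to traveler: €386.60. OOP to date €386.60.
Claim 2 (€684): 20% coinsurance on €684 = €136.80. Traveler pays €136.80; OOP now €523.40.
Claim 3 (€11654): deductible met; 20% of €11654 = €2330.80. OOP would hit €2854.20 > €625, so the cap limits the traveler to €625 − €523.40 = €101.60.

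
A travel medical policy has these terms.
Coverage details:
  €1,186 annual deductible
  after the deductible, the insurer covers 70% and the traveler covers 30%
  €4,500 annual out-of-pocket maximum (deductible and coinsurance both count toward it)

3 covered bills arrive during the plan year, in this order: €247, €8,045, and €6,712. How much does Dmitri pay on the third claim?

€1,182.20

Claim 1 — €247: entire amount goes to the deductible. Cost to traveler: €247. OOP to date €247.
Claim 2 — €8,045: €939 finishes the deductible; €7,106 goes to coinsurance; traveler's 30% is €2,131.80. Cost to traveler: €3,070.80. OOP to date €3,317.80.
Claim 3 — €6,712: deductible met; 30% of €6,712 = €2,013.60. That would push OOP to €5,331.40, over the €4,500 cap, so traveler pays €4,500 − €3,317.80 = €1,182.20.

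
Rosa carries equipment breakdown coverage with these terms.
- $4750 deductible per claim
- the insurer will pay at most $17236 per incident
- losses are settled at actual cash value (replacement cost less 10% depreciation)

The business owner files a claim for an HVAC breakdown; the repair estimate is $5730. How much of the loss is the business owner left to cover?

$5323

Depreciate 10%: the covered value is $5730 × 0.9 = $5157.
After the deductible, $5157 − $4750 = $407 remains.
$407 ≤ $17236, so the limit doesn't bind; insurer pays $407.
Out of pocket: $5730 − $407 = $5323.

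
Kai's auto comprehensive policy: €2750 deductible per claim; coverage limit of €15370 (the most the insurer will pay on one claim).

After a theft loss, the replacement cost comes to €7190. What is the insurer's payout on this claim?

Subtract the deductible: €7190 − €2750 = €4440.
€4440 is within the €15370 limit, so the insurer pays €4440.

€4440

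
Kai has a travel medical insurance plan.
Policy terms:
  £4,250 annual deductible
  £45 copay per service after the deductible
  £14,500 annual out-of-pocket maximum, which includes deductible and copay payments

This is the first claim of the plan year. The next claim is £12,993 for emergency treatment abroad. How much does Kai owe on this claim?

£4,295

Deductible not yet touched, so the first £4,250 of the bill goes to the deductible.
That leaves £12,993 − £4,250 = £8,743 for the copay.
Copay on this service: £45.
So the traveler owes £4,250 + £45 = £4,295 before any cap.
Total out-of-pocket so far would be £0 + £4,295 = £4,295, below the £14,500 cap — no reduction.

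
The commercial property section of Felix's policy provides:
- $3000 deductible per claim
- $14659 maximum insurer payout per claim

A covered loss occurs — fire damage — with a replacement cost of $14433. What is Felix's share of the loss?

$3000

Subtract the deductible: $14433 − $3000 = $11433.
That's under the $14659 cap, so the insurer reimburses the full $11433.
Business's share is the uncovered remainder: $14433 − $11433 = $3000.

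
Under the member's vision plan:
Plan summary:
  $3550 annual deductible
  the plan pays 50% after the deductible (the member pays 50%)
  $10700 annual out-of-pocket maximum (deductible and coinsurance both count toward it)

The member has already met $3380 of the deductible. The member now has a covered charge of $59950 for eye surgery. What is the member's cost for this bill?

$7320

Deductible still to meet: $3550 − $3380 = $170.
That leaves $59950 − $170 = $59780 for coinsurance.
Coinsurance: $59780 × 50% = $29890.
Member responsibility before any cap: $170 + $29890 = $30060.
Adding $30060 to the $3380 already spent would give $33440, which exceeds the $10700 cap; the member pays just $10700 − $3380 = $7320.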